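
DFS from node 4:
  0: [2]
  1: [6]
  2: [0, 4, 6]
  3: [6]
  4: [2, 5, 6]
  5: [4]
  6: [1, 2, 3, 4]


Visit 4, push [6, 5, 2]
Visit 2, push [6, 0]
Visit 0, push []
Visit 6, push [3, 1]
Visit 1, push []
Visit 3, push []
Visit 5, push []

DFS order: [4, 2, 0, 6, 1, 3, 5]


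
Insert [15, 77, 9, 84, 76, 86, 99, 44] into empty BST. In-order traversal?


Insert 15: root
Insert 77: R from 15
Insert 9: L from 15
Insert 84: R from 15 -> R from 77
Insert 76: R from 15 -> L from 77
Insert 86: R from 15 -> R from 77 -> R from 84
Insert 99: R from 15 -> R from 77 -> R from 84 -> R from 86
Insert 44: R from 15 -> L from 77 -> L from 76

In-order: [9, 15, 44, 76, 77, 84, 86, 99]


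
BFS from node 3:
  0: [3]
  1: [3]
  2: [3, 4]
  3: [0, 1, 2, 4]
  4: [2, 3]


Visit 3, enqueue [0, 1, 2, 4]
Visit 0, enqueue []
Visit 1, enqueue []
Visit 2, enqueue []
Visit 4, enqueue []

BFS order: [3, 0, 1, 2, 4]


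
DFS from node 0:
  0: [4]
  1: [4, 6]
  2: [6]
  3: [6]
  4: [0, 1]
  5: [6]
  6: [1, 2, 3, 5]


Visit 0, push [4]
Visit 4, push [1]
Visit 1, push [6]
Visit 6, push [5, 3, 2]
Visit 2, push []
Visit 3, push []
Visit 5, push []

DFS order: [0, 4, 1, 6, 2, 3, 5]


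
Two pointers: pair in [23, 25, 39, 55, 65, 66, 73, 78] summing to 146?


lo=0(23)+hi=7(78)=101
lo=1(25)+hi=7(78)=103
lo=2(39)+hi=7(78)=117
lo=3(55)+hi=7(78)=133
lo=4(65)+hi=7(78)=143
lo=5(66)+hi=7(78)=144
lo=6(73)+hi=7(78)=151

No pair found


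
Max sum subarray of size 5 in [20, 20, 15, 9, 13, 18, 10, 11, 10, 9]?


[0:5]: 77
[1:6]: 75
[2:7]: 65
[3:8]: 61
[4:9]: 62
[5:10]: 58

Max: 77 at [0:5]


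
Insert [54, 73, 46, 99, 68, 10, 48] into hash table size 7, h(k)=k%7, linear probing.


Insert 54: h=5 -> slot 5
Insert 73: h=3 -> slot 3
Insert 46: h=4 -> slot 4
Insert 99: h=1 -> slot 1
Insert 68: h=5, 1 probes -> slot 6
Insert 10: h=3, 4 probes -> slot 0
Insert 48: h=6, 3 probes -> slot 2

Table: [10, 99, 48, 73, 46, 54, 68]


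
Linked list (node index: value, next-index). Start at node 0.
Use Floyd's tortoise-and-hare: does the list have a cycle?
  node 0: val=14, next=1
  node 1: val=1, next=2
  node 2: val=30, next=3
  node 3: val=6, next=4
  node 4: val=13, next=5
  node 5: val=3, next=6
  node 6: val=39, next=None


Floyd's tortoise (slow, +1) and hare (fast, +2):
  init: slow=0, fast=0
  step 1: slow=1, fast=2
  step 2: slow=2, fast=4
  step 3: slow=3, fast=6
  step 4: fast -> None, no cycle

Cycle: no


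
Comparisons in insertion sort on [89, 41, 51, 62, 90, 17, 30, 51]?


Algorithm: insertion sort
Input: [89, 41, 51, 62, 90, 17, 30, 51]
Sorted: [17, 30, 41, 51, 51, 62, 89, 90]

21


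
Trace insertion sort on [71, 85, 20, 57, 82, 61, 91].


Initial: [71, 85, 20, 57, 82, 61, 91]
Insert 85: [71, 85, 20, 57, 82, 61, 91]
Insert 20: [20, 71, 85, 57, 82, 61, 91]
Insert 57: [20, 57, 71, 85, 82, 61, 91]
Insert 82: [20, 57, 71, 82, 85, 61, 91]
Insert 61: [20, 57, 61, 71, 82, 85, 91]
Insert 91: [20, 57, 61, 71, 82, 85, 91]

Sorted: [20, 57, 61, 71, 82, 85, 91]


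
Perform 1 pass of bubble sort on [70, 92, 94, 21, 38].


Initial: [70, 92, 94, 21, 38]
Pass 1: [70, 92, 21, 38, 94] (2 swaps)

After 1 pass: [70, 92, 21, 38, 94]


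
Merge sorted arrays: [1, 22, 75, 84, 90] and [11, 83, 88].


Take 1 from A
Take 11 from B
Take 22 from A
Take 75 from A
Take 83 from B
Take 84 from A
Take 88 from B

Merged: [1, 11, 22, 75, 83, 84, 88, 90]


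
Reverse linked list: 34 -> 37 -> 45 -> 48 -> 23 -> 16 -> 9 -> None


Step 1: curr=34, set curr.next=prev(None) | reversed so far: 34
Step 2: curr=37, set curr.next=prev(34) | reversed so far: 37 -> 34
Step 3: curr=45, set curr.next=prev(37) | reversed so far: 45 -> 37 -> 34
Step 4: curr=48, set curr.next=prev(45) | reversed so far: 48 -> 45 -> 37 -> 34
Step 5: curr=23, set curr.next=prev(48) | reversed so far: 23 -> 48 -> 45 -> 37 -> 34
Step 6: curr=16, set curr.next=prev(23) | reversed so far: 16 -> 23 -> 48 -> 45 -> 37 -> 34
Step 7: curr=9, set curr.next=prev(16) | reversed so far: 9 -> 16 -> 23 -> 48 -> 45 -> 37 -> 34

9 -> 16 -> 23 -> 48 -> 45 -> 37 -> 34 -> None


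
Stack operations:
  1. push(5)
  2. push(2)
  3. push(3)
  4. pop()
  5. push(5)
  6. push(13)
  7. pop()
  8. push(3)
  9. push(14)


push(5) -> [5]
push(2) -> [5, 2]
push(3) -> [5, 2, 3]
pop()->3, [5, 2]
push(5) -> [5, 2, 5]
push(13) -> [5, 2, 5, 13]
pop()->13, [5, 2, 5]
push(3) -> [5, 2, 5, 3]
push(14) -> [5, 2, 5, 3, 14]

Final stack: [5, 2, 5, 3, 14]


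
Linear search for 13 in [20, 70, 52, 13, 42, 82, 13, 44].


i=0: 20!=13
i=1: 70!=13
i=2: 52!=13
i=3: 13==13 found!

Found at 3, 4 comps


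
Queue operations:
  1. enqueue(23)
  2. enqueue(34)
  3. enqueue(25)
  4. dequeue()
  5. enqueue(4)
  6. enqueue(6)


enqueue(23) -> [23]
enqueue(34) -> [23, 34]
enqueue(25) -> [23, 34, 25]
dequeue()->23, [34, 25]
enqueue(4) -> [34, 25, 4]
enqueue(6) -> [34, 25, 4, 6]

Final queue: [34, 25, 4, 6]


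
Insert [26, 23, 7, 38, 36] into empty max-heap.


Insert 26: [26]
Insert 23: [26, 23]
Insert 7: [26, 23, 7]
Insert 38: [38, 26, 7, 23]
Insert 36: [38, 36, 7, 23, 26]

Final heap: [38, 36, 7, 23, 26]


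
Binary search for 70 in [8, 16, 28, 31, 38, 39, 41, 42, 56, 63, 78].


Step 1: lo=0, hi=10, mid=5, val=39
Step 2: lo=6, hi=10, mid=8, val=56
Step 3: lo=9, hi=10, mid=9, val=63
Step 4: lo=10, hi=10, mid=10, val=78

Not found


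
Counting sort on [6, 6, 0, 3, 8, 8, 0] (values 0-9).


Input: [6, 6, 0, 3, 8, 8, 0]
Counts: [2, 0, 0, 1, 0, 0, 2, 0, 2, 0]

Sorted: [0, 0, 3, 6, 6, 8, 8]


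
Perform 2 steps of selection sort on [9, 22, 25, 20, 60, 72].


Initial: [9, 22, 25, 20, 60, 72]
Step 1: min=9 at 0
  Swap: [9, 22, 25, 20, 60, 72]
Step 2: min=20 at 3
  Swap: [9, 20, 25, 22, 60, 72]

After 2 steps: [9, 20, 25, 22, 60, 72]


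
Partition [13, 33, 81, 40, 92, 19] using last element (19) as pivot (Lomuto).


Pivot: 19
  13 <= 19: advance i (no swap)
Place pivot at 1: [13, 19, 81, 40, 92, 33]

Partitioned: [13, 19, 81, 40, 92, 33]


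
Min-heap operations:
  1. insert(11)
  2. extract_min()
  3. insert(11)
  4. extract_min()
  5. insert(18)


insert(11) -> [11]
extract_min()->11, []
insert(11) -> [11]
extract_min()->11, []
insert(18) -> [18]

Final heap: [18]


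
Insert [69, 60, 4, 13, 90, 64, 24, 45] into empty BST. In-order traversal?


Insert 69: root
Insert 60: L from 69
Insert 4: L from 69 -> L from 60
Insert 13: L from 69 -> L from 60 -> R from 4
Insert 90: R from 69
Insert 64: L from 69 -> R from 60
Insert 24: L from 69 -> L from 60 -> R from 4 -> R from 13
Insert 45: L from 69 -> L from 60 -> R from 4 -> R from 13 -> R from 24

In-order: [4, 13, 24, 45, 60, 64, 69, 90]


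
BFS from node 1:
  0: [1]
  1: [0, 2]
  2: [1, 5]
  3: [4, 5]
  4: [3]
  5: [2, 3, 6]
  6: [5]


Visit 1, enqueue [0, 2]
Visit 0, enqueue []
Visit 2, enqueue [5]
Visit 5, enqueue [3, 6]
Visit 3, enqueue [4]
Visit 6, enqueue []
Visit 4, enqueue []

BFS order: [1, 0, 2, 5, 3, 6, 4]


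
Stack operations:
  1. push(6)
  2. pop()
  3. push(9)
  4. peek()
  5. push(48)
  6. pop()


push(6) -> [6]
pop()->6, []
push(9) -> [9]
peek()->9
push(48) -> [9, 48]
pop()->48, [9]

Final stack: [9]


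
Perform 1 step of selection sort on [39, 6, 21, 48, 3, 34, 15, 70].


Initial: [39, 6, 21, 48, 3, 34, 15, 70]
Step 1: min=3 at 4
  Swap: [3, 6, 21, 48, 39, 34, 15, 70]

After 1 step: [3, 6, 21, 48, 39, 34, 15, 70]


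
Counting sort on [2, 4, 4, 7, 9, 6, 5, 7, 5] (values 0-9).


Input: [2, 4, 4, 7, 9, 6, 5, 7, 5]
Counts: [0, 0, 1, 0, 2, 2, 1, 2, 0, 1]

Sorted: [2, 4, 4, 5, 5, 6, 7, 7, 9]


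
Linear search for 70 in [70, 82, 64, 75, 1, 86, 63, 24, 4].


i=0: 70==70 found!

Found at 0, 1 comps


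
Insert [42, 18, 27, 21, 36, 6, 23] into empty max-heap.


Insert 42: [42]
Insert 18: [42, 18]
Insert 27: [42, 18, 27]
Insert 21: [42, 21, 27, 18]
Insert 36: [42, 36, 27, 18, 21]
Insert 6: [42, 36, 27, 18, 21, 6]
Insert 23: [42, 36, 27, 18, 21, 6, 23]

Final heap: [42, 36, 27, 18, 21, 6, 23]


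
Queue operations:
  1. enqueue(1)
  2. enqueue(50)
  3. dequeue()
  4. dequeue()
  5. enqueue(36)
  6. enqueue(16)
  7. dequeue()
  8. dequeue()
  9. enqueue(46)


enqueue(1) -> [1]
enqueue(50) -> [1, 50]
dequeue()->1, [50]
dequeue()->50, []
enqueue(36) -> [36]
enqueue(16) -> [36, 16]
dequeue()->36, [16]
dequeue()->16, []
enqueue(46) -> [46]

Final queue: [46]


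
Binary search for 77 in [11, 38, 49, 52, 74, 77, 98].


Step 1: lo=0, hi=6, mid=3, val=52
Step 2: lo=4, hi=6, mid=5, val=77

Found at index 5


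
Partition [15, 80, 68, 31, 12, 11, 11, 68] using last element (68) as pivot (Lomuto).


Pivot: 68
  15 <= 68: advance i (no swap)
  68 <= 68: swap -> [15, 68, 80, 31, 12, 11, 11, 68]
  31 <= 68: swap -> [15, 68, 31, 80, 12, 11, 11, 68]
  12 <= 68: swap -> [15, 68, 31, 12, 80, 11, 11, 68]
  11 <= 68: swap -> [15, 68, 31, 12, 11, 80, 11, 68]
  11 <= 68: swap -> [15, 68, 31, 12, 11, 11, 80, 68]
Place pivot at 6: [15, 68, 31, 12, 11, 11, 68, 80]

Partitioned: [15, 68, 31, 12, 11, 11, 68, 80]


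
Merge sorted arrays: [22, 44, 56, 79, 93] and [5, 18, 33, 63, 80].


Take 5 from B
Take 18 from B
Take 22 from A
Take 33 from B
Take 44 from A
Take 56 from A
Take 63 from B
Take 79 from A
Take 80 from B

Merged: [5, 18, 22, 33, 44, 56, 63, 79, 80, 93]


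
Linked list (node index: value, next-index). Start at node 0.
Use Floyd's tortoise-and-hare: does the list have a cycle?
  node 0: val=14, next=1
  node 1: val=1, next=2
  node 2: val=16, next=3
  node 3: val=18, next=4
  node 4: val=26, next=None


Floyd's tortoise (slow, +1) and hare (fast, +2):
  init: slow=0, fast=0
  step 1: slow=1, fast=2
  step 2: slow=2, fast=4
  step 3: fast -> None, no cycle

Cycle: no


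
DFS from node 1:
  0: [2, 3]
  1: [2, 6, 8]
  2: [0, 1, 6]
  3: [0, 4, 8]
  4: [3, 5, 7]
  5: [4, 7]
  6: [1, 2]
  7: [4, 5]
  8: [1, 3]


Visit 1, push [8, 6, 2]
Visit 2, push [6, 0]
Visit 0, push [3]
Visit 3, push [8, 4]
Visit 4, push [7, 5]
Visit 5, push [7]
Visit 7, push []
Visit 8, push []
Visit 6, push []

DFS order: [1, 2, 0, 3, 4, 5, 7, 8, 6]


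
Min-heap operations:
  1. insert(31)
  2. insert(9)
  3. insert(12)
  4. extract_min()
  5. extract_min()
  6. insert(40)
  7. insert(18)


insert(31) -> [31]
insert(9) -> [9, 31]
insert(12) -> [9, 31, 12]
extract_min()->9, [12, 31]
extract_min()->12, [31]
insert(40) -> [31, 40]
insert(18) -> [18, 40, 31]

Final heap: [18, 40, 31]


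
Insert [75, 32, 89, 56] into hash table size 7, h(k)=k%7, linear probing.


Insert 75: h=5 -> slot 5
Insert 32: h=4 -> slot 4
Insert 89: h=5, 1 probes -> slot 6
Insert 56: h=0 -> slot 0

Table: [56, None, None, None, 32, 75, 89]


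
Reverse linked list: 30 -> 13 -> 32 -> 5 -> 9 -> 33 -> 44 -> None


Step 1: curr=30, set curr.next=prev(None) | reversed so far: 30
Step 2: curr=13, set curr.next=prev(30) | reversed so far: 13 -> 30
Step 3: curr=32, set curr.next=prev(13) | reversed so far: 32 -> 13 -> 30
Step 4: curr=5, set curr.next=prev(32) | reversed so far: 5 -> 32 -> 13 -> 30
Step 5: curr=9, set curr.next=prev(5) | reversed so far: 9 -> 5 -> 32 -> 13 -> 30
Step 6: curr=33, set curr.next=prev(9) | reversed so far: 33 -> 9 -> 5 -> 32 -> 13 -> 30
Step 7: curr=44, set curr.next=prev(33) | reversed so far: 44 -> 33 -> 9 -> 5 -> 32 -> 13 -> 30

44 -> 33 -> 9 -> 5 -> 32 -> 13 -> 30 -> None


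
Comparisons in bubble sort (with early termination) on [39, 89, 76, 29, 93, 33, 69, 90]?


Algorithm: bubble sort (with early termination)
Input: [39, 89, 76, 29, 93, 33, 69, 90]
Sorted: [29, 33, 39, 69, 76, 89, 90, 93]

25


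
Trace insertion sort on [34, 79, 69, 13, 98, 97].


Initial: [34, 79, 69, 13, 98, 97]
Insert 79: [34, 79, 69, 13, 98, 97]
Insert 69: [34, 69, 79, 13, 98, 97]
Insert 13: [13, 34, 69, 79, 98, 97]
Insert 98: [13, 34, 69, 79, 98, 97]
Insert 97: [13, 34, 69, 79, 97, 98]

Sorted: [13, 34, 69, 79, 97, 98]


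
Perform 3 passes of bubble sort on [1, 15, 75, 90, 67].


Initial: [1, 15, 75, 90, 67]
Pass 1: [1, 15, 75, 67, 90] (1 swaps)
Pass 2: [1, 15, 67, 75, 90] (1 swaps)
Pass 3: [1, 15, 67, 75, 90] (0 swaps)

After 3 passes: [1, 15, 67, 75, 90]


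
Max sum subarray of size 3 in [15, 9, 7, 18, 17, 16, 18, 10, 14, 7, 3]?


[0:3]: 31
[1:4]: 34
[2:5]: 42
[3:6]: 51
[4:7]: 51
[5:8]: 44
[6:9]: 42
[7:10]: 31
[8:11]: 24

Max: 51 at [3:6]


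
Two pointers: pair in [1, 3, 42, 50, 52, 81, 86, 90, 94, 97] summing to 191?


lo=0(1)+hi=9(97)=98
lo=1(3)+hi=9(97)=100
lo=2(42)+hi=9(97)=139
lo=3(50)+hi=9(97)=147
lo=4(52)+hi=9(97)=149
lo=5(81)+hi=9(97)=178
lo=6(86)+hi=9(97)=183
lo=7(90)+hi=9(97)=187
lo=8(94)+hi=9(97)=191

Yes: 94+97=191


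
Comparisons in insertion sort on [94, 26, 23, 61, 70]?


Algorithm: insertion sort
Input: [94, 26, 23, 61, 70]
Sorted: [23, 26, 61, 70, 94]

7


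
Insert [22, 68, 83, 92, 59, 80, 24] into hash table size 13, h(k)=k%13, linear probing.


Insert 22: h=9 -> slot 9
Insert 68: h=3 -> slot 3
Insert 83: h=5 -> slot 5
Insert 92: h=1 -> slot 1
Insert 59: h=7 -> slot 7
Insert 80: h=2 -> slot 2
Insert 24: h=11 -> slot 11

Table: [None, 92, 80, 68, None, 83, None, 59, None, 22, None, 24, None]


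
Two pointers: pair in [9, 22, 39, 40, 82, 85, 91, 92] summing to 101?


lo=0(9)+hi=7(92)=101

Yes: 9+92=101


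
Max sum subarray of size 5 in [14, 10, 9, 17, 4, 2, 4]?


[0:5]: 54
[1:6]: 42
[2:7]: 36

Max: 54 at [0:5]


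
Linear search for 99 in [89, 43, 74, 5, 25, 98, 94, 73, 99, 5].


i=0: 89!=99
i=1: 43!=99
i=2: 74!=99
i=3: 5!=99
i=4: 25!=99
i=5: 98!=99
i=6: 94!=99
i=7: 73!=99
i=8: 99==99 found!

Found at 8, 9 comps


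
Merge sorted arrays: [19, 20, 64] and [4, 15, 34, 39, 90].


Take 4 from B
Take 15 from B
Take 19 from A
Take 20 from A
Take 34 from B
Take 39 from B
Take 64 from A

Merged: [4, 15, 19, 20, 34, 39, 64, 90]


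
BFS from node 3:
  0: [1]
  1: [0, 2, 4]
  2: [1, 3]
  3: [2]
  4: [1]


Visit 3, enqueue [2]
Visit 2, enqueue [1]
Visit 1, enqueue [0, 4]
Visit 0, enqueue []
Visit 4, enqueue []

BFS order: [3, 2, 1, 0, 4]


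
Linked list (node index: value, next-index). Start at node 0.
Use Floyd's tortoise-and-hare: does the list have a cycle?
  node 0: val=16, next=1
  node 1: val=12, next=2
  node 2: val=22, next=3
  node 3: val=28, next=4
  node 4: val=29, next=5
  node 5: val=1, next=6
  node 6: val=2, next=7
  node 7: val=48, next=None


Floyd's tortoise (slow, +1) and hare (fast, +2):
  init: slow=0, fast=0
  step 1: slow=1, fast=2
  step 2: slow=2, fast=4
  step 3: slow=3, fast=6
  step 4: fast 6->7->None, no cycle

Cycle: no


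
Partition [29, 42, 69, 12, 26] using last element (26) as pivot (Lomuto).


Pivot: 26
  12 <= 26: swap -> [12, 42, 69, 29, 26]
Place pivot at 1: [12, 26, 69, 29, 42]

Partitioned: [12, 26, 69, 29, 42]


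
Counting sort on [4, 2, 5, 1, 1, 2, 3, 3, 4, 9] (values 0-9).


Input: [4, 2, 5, 1, 1, 2, 3, 3, 4, 9]
Counts: [0, 2, 2, 2, 2, 1, 0, 0, 0, 1]

Sorted: [1, 1, 2, 2, 3, 3, 4, 4, 5, 9]


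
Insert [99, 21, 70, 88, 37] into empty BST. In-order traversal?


Insert 99: root
Insert 21: L from 99
Insert 70: L from 99 -> R from 21
Insert 88: L from 99 -> R from 21 -> R from 70
Insert 37: L from 99 -> R from 21 -> L from 70

In-order: [21, 37, 70, 88, 99]


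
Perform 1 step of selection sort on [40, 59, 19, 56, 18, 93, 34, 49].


Initial: [40, 59, 19, 56, 18, 93, 34, 49]
Step 1: min=18 at 4
  Swap: [18, 59, 19, 56, 40, 93, 34, 49]

After 1 step: [18, 59, 19, 56, 40, 93, 34, 49]


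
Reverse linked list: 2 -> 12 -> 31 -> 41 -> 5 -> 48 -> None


Step 1: curr=2, set curr.next=prev(None) | reversed so far: 2
Step 2: curr=12, set curr.next=prev(2) | reversed so far: 12 -> 2
Step 3: curr=31, set curr.next=prev(12) | reversed so far: 31 -> 12 -> 2
Step 4: curr=41, set curr.next=prev(31) | reversed so far: 41 -> 31 -> 12 -> 2
Step 5: curr=5, set curr.next=prev(41) | reversed so far: 5 -> 41 -> 31 -> 12 -> 2
Step 6: curr=48, set curr.next=prev(5) | reversed so far: 48 -> 5 -> 41 -> 31 -> 12 -> 2

48 -> 5 -> 41 -> 31 -> 12 -> 2 -> None


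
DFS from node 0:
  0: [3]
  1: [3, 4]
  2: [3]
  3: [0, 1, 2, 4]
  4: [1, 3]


Visit 0, push [3]
Visit 3, push [4, 2, 1]
Visit 1, push [4]
Visit 4, push []
Visit 2, push []

DFS order: [0, 3, 1, 4, 2]


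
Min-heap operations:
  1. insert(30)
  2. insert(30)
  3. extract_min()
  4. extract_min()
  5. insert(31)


insert(30) -> [30]
insert(30) -> [30, 30]
extract_min()->30, [30]
extract_min()->30, []
insert(31) -> [31]

Final heap: [31]


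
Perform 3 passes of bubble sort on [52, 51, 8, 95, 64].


Initial: [52, 51, 8, 95, 64]
Pass 1: [51, 8, 52, 64, 95] (3 swaps)
Pass 2: [8, 51, 52, 64, 95] (1 swaps)
Pass 3: [8, 51, 52, 64, 95] (0 swaps)

After 3 passes: [8, 51, 52, 64, 95]


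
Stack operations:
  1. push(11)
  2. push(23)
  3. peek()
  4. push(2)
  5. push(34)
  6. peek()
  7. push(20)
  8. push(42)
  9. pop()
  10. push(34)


push(11) -> [11]
push(23) -> [11, 23]
peek()->23
push(2) -> [11, 23, 2]
push(34) -> [11, 23, 2, 34]
peek()->34
push(20) -> [11, 23, 2, 34, 20]
push(42) -> [11, 23, 2, 34, 20, 42]
pop()->42, [11, 23, 2, 34, 20]
push(34) -> [11, 23, 2, 34, 20, 34]

Final stack: [11, 23, 2, 34, 20, 34]


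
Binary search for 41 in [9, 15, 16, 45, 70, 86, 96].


Step 1: lo=0, hi=6, mid=3, val=45
Step 2: lo=0, hi=2, mid=1, val=15
Step 3: lo=2, hi=2, mid=2, val=16

Not found


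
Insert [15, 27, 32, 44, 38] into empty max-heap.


Insert 15: [15]
Insert 27: [27, 15]
Insert 32: [32, 15, 27]
Insert 44: [44, 32, 27, 15]
Insert 38: [44, 38, 27, 15, 32]

Final heap: [44, 38, 27, 15, 32]


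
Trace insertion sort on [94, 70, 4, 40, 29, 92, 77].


Initial: [94, 70, 4, 40, 29, 92, 77]
Insert 70: [70, 94, 4, 40, 29, 92, 77]
Insert 4: [4, 70, 94, 40, 29, 92, 77]
Insert 40: [4, 40, 70, 94, 29, 92, 77]
Insert 29: [4, 29, 40, 70, 94, 92, 77]
Insert 92: [4, 29, 40, 70, 92, 94, 77]
Insert 77: [4, 29, 40, 70, 77, 92, 94]

Sorted: [4, 29, 40, 70, 77, 92, 94]


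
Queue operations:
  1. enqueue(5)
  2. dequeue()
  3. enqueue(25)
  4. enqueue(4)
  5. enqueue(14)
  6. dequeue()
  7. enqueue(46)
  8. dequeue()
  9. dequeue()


enqueue(5) -> [5]
dequeue()->5, []
enqueue(25) -> [25]
enqueue(4) -> [25, 4]
enqueue(14) -> [25, 4, 14]
dequeue()->25, [4, 14]
enqueue(46) -> [4, 14, 46]
dequeue()->4, [14, 46]
dequeue()->14, [46]

Final queue: [46]


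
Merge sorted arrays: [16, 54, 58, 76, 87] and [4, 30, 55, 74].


Take 4 from B
Take 16 from A
Take 30 from B
Take 54 from A
Take 55 from B
Take 58 from A
Take 74 from B

Merged: [4, 16, 30, 54, 55, 58, 74, 76, 87]


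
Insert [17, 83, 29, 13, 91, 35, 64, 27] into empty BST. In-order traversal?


Insert 17: root
Insert 83: R from 17
Insert 29: R from 17 -> L from 83
Insert 13: L from 17
Insert 91: R from 17 -> R from 83
Insert 35: R from 17 -> L from 83 -> R from 29
Insert 64: R from 17 -> L from 83 -> R from 29 -> R from 35
Insert 27: R from 17 -> L from 83 -> L from 29

In-order: [13, 17, 27, 29, 35, 64, 83, 91]


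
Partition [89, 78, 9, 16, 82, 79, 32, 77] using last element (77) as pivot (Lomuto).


Pivot: 77
  9 <= 77: swap -> [9, 78, 89, 16, 82, 79, 32, 77]
  16 <= 77: swap -> [9, 16, 89, 78, 82, 79, 32, 77]
  32 <= 77: swap -> [9, 16, 32, 78, 82, 79, 89, 77]
Place pivot at 3: [9, 16, 32, 77, 82, 79, 89, 78]

Partitioned: [9, 16, 32, 77, 82, 79, 89, 78]


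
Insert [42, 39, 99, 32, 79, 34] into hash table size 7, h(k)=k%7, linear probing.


Insert 42: h=0 -> slot 0
Insert 39: h=4 -> slot 4
Insert 99: h=1 -> slot 1
Insert 32: h=4, 1 probes -> slot 5
Insert 79: h=2 -> slot 2
Insert 34: h=6 -> slot 6

Table: [42, 99, 79, None, 39, 32, 34]


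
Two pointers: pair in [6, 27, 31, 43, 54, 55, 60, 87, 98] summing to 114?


lo=0(6)+hi=8(98)=104
lo=1(27)+hi=8(98)=125
lo=1(27)+hi=7(87)=114

Yes: 27+87=114


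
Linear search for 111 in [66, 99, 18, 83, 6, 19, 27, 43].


i=0: 66!=111
i=1: 99!=111
i=2: 18!=111
i=3: 83!=111
i=4: 6!=111
i=5: 19!=111
i=6: 27!=111
i=7: 43!=111

Not found, 8 comps


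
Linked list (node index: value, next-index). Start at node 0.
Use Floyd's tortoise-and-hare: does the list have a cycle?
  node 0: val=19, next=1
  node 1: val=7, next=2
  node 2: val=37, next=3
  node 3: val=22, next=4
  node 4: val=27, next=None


Floyd's tortoise (slow, +1) and hare (fast, +2):
  init: slow=0, fast=0
  step 1: slow=1, fast=2
  step 2: slow=2, fast=4
  step 3: fast -> None, no cycle

Cycle: no


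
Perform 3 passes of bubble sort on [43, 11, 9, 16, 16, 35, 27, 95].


Initial: [43, 11, 9, 16, 16, 35, 27, 95]
Pass 1: [11, 9, 16, 16, 35, 27, 43, 95] (6 swaps)
Pass 2: [9, 11, 16, 16, 27, 35, 43, 95] (2 swaps)
Pass 3: [9, 11, 16, 16, 27, 35, 43, 95] (0 swaps)

After 3 passes: [9, 11, 16, 16, 27, 35, 43, 95]


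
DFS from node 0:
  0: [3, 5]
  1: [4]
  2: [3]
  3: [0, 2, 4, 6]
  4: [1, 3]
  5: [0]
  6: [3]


Visit 0, push [5, 3]
Visit 3, push [6, 4, 2]
Visit 2, push []
Visit 4, push [1]
Visit 1, push []
Visit 6, push []
Visit 5, push []

DFS order: [0, 3, 2, 4, 1, 6, 5]


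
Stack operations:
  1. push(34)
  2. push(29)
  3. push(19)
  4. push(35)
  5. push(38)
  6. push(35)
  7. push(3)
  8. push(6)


push(34) -> [34]
push(29) -> [34, 29]
push(19) -> [34, 29, 19]
push(35) -> [34, 29, 19, 35]
push(38) -> [34, 29, 19, 35, 38]
push(35) -> [34, 29, 19, 35, 38, 35]
push(3) -> [34, 29, 19, 35, 38, 35, 3]
push(6) -> [34, 29, 19, 35, 38, 35, 3, 6]

Final stack: [34, 29, 19, 35, 38, 35, 3, 6]


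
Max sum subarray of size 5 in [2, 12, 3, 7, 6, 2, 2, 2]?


[0:5]: 30
[1:6]: 30
[2:7]: 20
[3:8]: 19

Max: 30 at [0:5]


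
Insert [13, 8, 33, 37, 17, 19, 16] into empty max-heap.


Insert 13: [13]
Insert 8: [13, 8]
Insert 33: [33, 8, 13]
Insert 37: [37, 33, 13, 8]
Insert 17: [37, 33, 13, 8, 17]
Insert 19: [37, 33, 19, 8, 17, 13]
Insert 16: [37, 33, 19, 8, 17, 13, 16]

Final heap: [37, 33, 19, 8, 17, 13, 16]


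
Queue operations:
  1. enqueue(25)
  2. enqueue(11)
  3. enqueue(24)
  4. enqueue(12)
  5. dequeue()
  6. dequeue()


enqueue(25) -> [25]
enqueue(11) -> [25, 11]
enqueue(24) -> [25, 11, 24]
enqueue(12) -> [25, 11, 24, 12]
dequeue()->25, [11, 24, 12]
dequeue()->11, [24, 12]

Final queue: [24, 12]


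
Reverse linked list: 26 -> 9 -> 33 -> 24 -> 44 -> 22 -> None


Step 1: curr=26, set curr.next=prev(None) | reversed so far: 26
Step 2: curr=9, set curr.next=prev(26) | reversed so far: 9 -> 26
Step 3: curr=33, set curr.next=prev(9) | reversed so far: 33 -> 9 -> 26
Step 4: curr=24, set curr.next=prev(33) | reversed so far: 24 -> 33 -> 9 -> 26
Step 5: curr=44, set curr.next=prev(24) | reversed so far: 44 -> 24 -> 33 -> 9 -> 26
Step 6: curr=22, set curr.next=prev(44) | reversed so far: 22 -> 44 -> 24 -> 33 -> 9 -> 26

22 -> 44 -> 24 -> 33 -> 9 -> 26 -> None


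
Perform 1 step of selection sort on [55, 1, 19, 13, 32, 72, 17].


Initial: [55, 1, 19, 13, 32, 72, 17]
Step 1: min=1 at 1
  Swap: [1, 55, 19, 13, 32, 72, 17]

After 1 step: [1, 55, 19, 13, 32, 72, 17]


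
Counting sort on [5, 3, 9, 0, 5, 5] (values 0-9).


Input: [5, 3, 9, 0, 5, 5]
Counts: [1, 0, 0, 1, 0, 3, 0, 0, 0, 1]

Sorted: [0, 3, 5, 5, 5, 9]


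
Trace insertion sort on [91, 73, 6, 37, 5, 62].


Initial: [91, 73, 6, 37, 5, 62]
Insert 73: [73, 91, 6, 37, 5, 62]
Insert 6: [6, 73, 91, 37, 5, 62]
Insert 37: [6, 37, 73, 91, 5, 62]
Insert 5: [5, 6, 37, 73, 91, 62]
Insert 62: [5, 6, 37, 62, 73, 91]

Sorted: [5, 6, 37, 62, 73, 91]


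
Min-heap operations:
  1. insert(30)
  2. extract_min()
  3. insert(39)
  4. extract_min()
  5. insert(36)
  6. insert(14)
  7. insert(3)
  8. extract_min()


insert(30) -> [30]
extract_min()->30, []
insert(39) -> [39]
extract_min()->39, []
insert(36) -> [36]
insert(14) -> [14, 36]
insert(3) -> [3, 36, 14]
extract_min()->3, [14, 36]

Final heap: [14, 36]


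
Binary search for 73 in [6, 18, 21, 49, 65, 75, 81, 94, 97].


Step 1: lo=0, hi=8, mid=4, val=65
Step 2: lo=5, hi=8, mid=6, val=81
Step 3: lo=5, hi=5, mid=5, val=75

Not found


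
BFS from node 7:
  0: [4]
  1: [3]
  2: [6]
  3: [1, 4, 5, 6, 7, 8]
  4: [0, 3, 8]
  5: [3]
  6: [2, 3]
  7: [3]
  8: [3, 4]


Visit 7, enqueue [3]
Visit 3, enqueue [1, 4, 5, 6, 8]
Visit 1, enqueue []
Visit 4, enqueue [0]
Visit 5, enqueue []
Visit 6, enqueue [2]
Visit 8, enqueue []
Visit 0, enqueue []
Visit 2, enqueue []

BFS order: [7, 3, 1, 4, 5, 6, 8, 0, 2]


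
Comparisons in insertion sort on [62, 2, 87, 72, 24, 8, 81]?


Algorithm: insertion sort
Input: [62, 2, 87, 72, 24, 8, 81]
Sorted: [2, 8, 24, 62, 72, 81, 87]

15


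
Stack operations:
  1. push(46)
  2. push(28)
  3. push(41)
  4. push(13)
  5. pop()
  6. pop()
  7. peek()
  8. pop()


push(46) -> [46]
push(28) -> [46, 28]
push(41) -> [46, 28, 41]
push(13) -> [46, 28, 41, 13]
pop()->13, [46, 28, 41]
pop()->41, [46, 28]
peek()->28
pop()->28, [46]

Final stack: [46]


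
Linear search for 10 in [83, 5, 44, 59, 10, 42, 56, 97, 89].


i=0: 83!=10
i=1: 5!=10
i=2: 44!=10
i=3: 59!=10
i=4: 10==10 found!

Found at 4, 5 comps


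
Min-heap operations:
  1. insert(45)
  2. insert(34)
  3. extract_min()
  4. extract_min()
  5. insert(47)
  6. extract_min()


insert(45) -> [45]
insert(34) -> [34, 45]
extract_min()->34, [45]
extract_min()->45, []
insert(47) -> [47]
extract_min()->47, []

Final heap: []


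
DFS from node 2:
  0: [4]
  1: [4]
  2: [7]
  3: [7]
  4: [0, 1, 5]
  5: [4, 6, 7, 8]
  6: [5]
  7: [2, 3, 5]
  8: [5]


Visit 2, push [7]
Visit 7, push [5, 3]
Visit 3, push []
Visit 5, push [8, 6, 4]
Visit 4, push [1, 0]
Visit 0, push []
Visit 1, push []
Visit 6, push []
Visit 8, push []

DFS order: [2, 7, 3, 5, 4, 0, 1, 6, 8]


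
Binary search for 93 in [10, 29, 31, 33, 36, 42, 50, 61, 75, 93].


Step 1: lo=0, hi=9, mid=4, val=36
Step 2: lo=5, hi=9, mid=7, val=61
Step 3: lo=8, hi=9, mid=8, val=75
Step 4: lo=9, hi=9, mid=9, val=93

Found at index 9


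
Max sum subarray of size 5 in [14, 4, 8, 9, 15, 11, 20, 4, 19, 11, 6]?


[0:5]: 50
[1:6]: 47
[2:7]: 63
[3:8]: 59
[4:9]: 69
[5:10]: 65
[6:11]: 60

Max: 69 at [4:9]


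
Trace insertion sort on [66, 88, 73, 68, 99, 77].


Initial: [66, 88, 73, 68, 99, 77]
Insert 88: [66, 88, 73, 68, 99, 77]
Insert 73: [66, 73, 88, 68, 99, 77]
Insert 68: [66, 68, 73, 88, 99, 77]
Insert 99: [66, 68, 73, 88, 99, 77]
Insert 77: [66, 68, 73, 77, 88, 99]

Sorted: [66, 68, 73, 77, 88, 99]


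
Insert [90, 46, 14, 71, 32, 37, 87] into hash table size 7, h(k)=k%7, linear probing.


Insert 90: h=6 -> slot 6
Insert 46: h=4 -> slot 4
Insert 14: h=0 -> slot 0
Insert 71: h=1 -> slot 1
Insert 32: h=4, 1 probes -> slot 5
Insert 37: h=2 -> slot 2
Insert 87: h=3 -> slot 3

Table: [14, 71, 37, 87, 46, 32, 90]


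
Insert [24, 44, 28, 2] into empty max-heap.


Insert 24: [24]
Insert 44: [44, 24]
Insert 28: [44, 24, 28]
Insert 2: [44, 24, 28, 2]

Final heap: [44, 24, 28, 2]


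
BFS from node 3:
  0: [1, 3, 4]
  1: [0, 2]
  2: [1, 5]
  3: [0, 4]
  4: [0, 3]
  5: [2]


Visit 3, enqueue [0, 4]
Visit 0, enqueue [1]
Visit 4, enqueue []
Visit 1, enqueue [2]
Visit 2, enqueue [5]
Visit 5, enqueue []

BFS order: [3, 0, 4, 1, 2, 5]


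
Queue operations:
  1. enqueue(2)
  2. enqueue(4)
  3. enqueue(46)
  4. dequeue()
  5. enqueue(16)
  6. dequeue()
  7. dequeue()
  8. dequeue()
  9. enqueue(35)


enqueue(2) -> [2]
enqueue(4) -> [2, 4]
enqueue(46) -> [2, 4, 46]
dequeue()->2, [4, 46]
enqueue(16) -> [4, 46, 16]
dequeue()->4, [46, 16]
dequeue()->46, [16]
dequeue()->16, []
enqueue(35) -> [35]

Final queue: [35]


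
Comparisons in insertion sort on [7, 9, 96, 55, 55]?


Algorithm: insertion sort
Input: [7, 9, 96, 55, 55]
Sorted: [7, 9, 55, 55, 96]

6


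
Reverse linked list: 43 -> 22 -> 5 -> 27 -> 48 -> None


Step 1: curr=43, set curr.next=prev(None) | reversed so far: 43
Step 2: curr=22, set curr.next=prev(43) | reversed so far: 22 -> 43
Step 3: curr=5, set curr.next=prev(22) | reversed so far: 5 -> 22 -> 43
Step 4: curr=27, set curr.next=prev(5) | reversed so far: 27 -> 5 -> 22 -> 43
Step 5: curr=48, set curr.next=prev(27) | reversed so far: 48 -> 27 -> 5 -> 22 -> 43

48 -> 27 -> 5 -> 22 -> 43 -> None


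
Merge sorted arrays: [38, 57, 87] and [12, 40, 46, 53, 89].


Take 12 from B
Take 38 from A
Take 40 from B
Take 46 from B
Take 53 from B
Take 57 from A
Take 87 from A

Merged: [12, 38, 40, 46, 53, 57, 87, 89]


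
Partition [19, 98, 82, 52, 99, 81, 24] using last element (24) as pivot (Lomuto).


Pivot: 24
  19 <= 24: advance i (no swap)
Place pivot at 1: [19, 24, 82, 52, 99, 81, 98]

Partitioned: [19, 24, 82, 52, 99, 81, 98]


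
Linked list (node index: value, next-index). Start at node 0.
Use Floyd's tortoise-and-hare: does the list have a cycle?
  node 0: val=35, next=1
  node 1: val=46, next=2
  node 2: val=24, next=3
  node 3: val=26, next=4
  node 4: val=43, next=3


Floyd's tortoise (slow, +1) and hare (fast, +2):
  init: slow=0, fast=0
  step 1: slow=1, fast=2
  step 2: slow=2, fast=4
  step 3: slow=3, fast=4
  step 4: slow=4, fast=4
  slow == fast at node 4: cycle detected

Cycle: yes


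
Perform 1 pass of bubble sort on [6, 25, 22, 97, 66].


Initial: [6, 25, 22, 97, 66]
Pass 1: [6, 22, 25, 66, 97] (2 swaps)

After 1 pass: [6, 22, 25, 66, 97]


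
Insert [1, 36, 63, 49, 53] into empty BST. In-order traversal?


Insert 1: root
Insert 36: R from 1
Insert 63: R from 1 -> R from 36
Insert 49: R from 1 -> R from 36 -> L from 63
Insert 53: R from 1 -> R from 36 -> L from 63 -> R from 49

In-order: [1, 36, 49, 53, 63]


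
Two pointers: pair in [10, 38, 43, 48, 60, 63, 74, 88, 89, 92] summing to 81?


lo=0(10)+hi=9(92)=102
lo=0(10)+hi=8(89)=99
lo=0(10)+hi=7(88)=98
lo=0(10)+hi=6(74)=84
lo=0(10)+hi=5(63)=73
lo=1(38)+hi=5(63)=101
lo=1(38)+hi=4(60)=98
lo=1(38)+hi=3(48)=86
lo=1(38)+hi=2(43)=81

Yes: 38+43=81


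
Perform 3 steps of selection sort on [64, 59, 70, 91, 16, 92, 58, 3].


Initial: [64, 59, 70, 91, 16, 92, 58, 3]
Step 1: min=3 at 7
  Swap: [3, 59, 70, 91, 16, 92, 58, 64]
Step 2: min=16 at 4
  Swap: [3, 16, 70, 91, 59, 92, 58, 64]
Step 3: min=58 at 6
  Swap: [3, 16, 58, 91, 59, 92, 70, 64]

After 3 steps: [3, 16, 58, 91, 59, 92, 70, 64]


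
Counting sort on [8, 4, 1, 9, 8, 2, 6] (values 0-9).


Input: [8, 4, 1, 9, 8, 2, 6]
Counts: [0, 1, 1, 0, 1, 0, 1, 0, 2, 1]

Sorted: [1, 2, 4, 6, 8, 8, 9]


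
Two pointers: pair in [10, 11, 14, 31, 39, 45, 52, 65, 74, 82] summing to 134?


lo=0(10)+hi=9(82)=92
lo=1(11)+hi=9(82)=93
lo=2(14)+hi=9(82)=96
lo=3(31)+hi=9(82)=113
lo=4(39)+hi=9(82)=121
lo=5(45)+hi=9(82)=127
lo=6(52)+hi=9(82)=134

Yes: 52+82=134


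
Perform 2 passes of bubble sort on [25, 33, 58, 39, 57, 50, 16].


Initial: [25, 33, 58, 39, 57, 50, 16]
Pass 1: [25, 33, 39, 57, 50, 16, 58] (4 swaps)
Pass 2: [25, 33, 39, 50, 16, 57, 58] (2 swaps)

After 2 passes: [25, 33, 39, 50, 16, 57, 58]


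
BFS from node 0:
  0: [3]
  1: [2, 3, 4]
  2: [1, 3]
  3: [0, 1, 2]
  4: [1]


Visit 0, enqueue [3]
Visit 3, enqueue [1, 2]
Visit 1, enqueue [4]
Visit 2, enqueue []
Visit 4, enqueue []

BFS order: [0, 3, 1, 2, 4]


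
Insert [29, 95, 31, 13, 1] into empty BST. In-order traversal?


Insert 29: root
Insert 95: R from 29
Insert 31: R from 29 -> L from 95
Insert 13: L from 29
Insert 1: L from 29 -> L from 13

In-order: [1, 13, 29, 31, 95]


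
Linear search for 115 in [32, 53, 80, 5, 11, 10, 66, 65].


i=0: 32!=115
i=1: 53!=115
i=2: 80!=115
i=3: 5!=115
i=4: 11!=115
i=5: 10!=115
i=6: 66!=115
i=7: 65!=115

Not found, 8 comps


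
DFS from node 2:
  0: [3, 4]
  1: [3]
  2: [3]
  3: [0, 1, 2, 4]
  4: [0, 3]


Visit 2, push [3]
Visit 3, push [4, 1, 0]
Visit 0, push [4]
Visit 4, push []
Visit 1, push []

DFS order: [2, 3, 0, 4, 1]


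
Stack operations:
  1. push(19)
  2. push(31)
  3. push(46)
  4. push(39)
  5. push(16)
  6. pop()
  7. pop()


push(19) -> [19]
push(31) -> [19, 31]
push(46) -> [19, 31, 46]
push(39) -> [19, 31, 46, 39]
push(16) -> [19, 31, 46, 39, 16]
pop()->16, [19, 31, 46, 39]
pop()->39, [19, 31, 46]

Final stack: [19, 31, 46]


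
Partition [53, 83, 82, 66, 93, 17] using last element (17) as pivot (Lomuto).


Pivot: 17
Place pivot at 0: [17, 83, 82, 66, 93, 53]

Partitioned: [17, 83, 82, 66, 93, 53]


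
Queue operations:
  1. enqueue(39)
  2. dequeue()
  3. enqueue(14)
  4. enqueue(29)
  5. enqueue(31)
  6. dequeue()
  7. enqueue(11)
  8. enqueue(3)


enqueue(39) -> [39]
dequeue()->39, []
enqueue(14) -> [14]
enqueue(29) -> [14, 29]
enqueue(31) -> [14, 29, 31]
dequeue()->14, [29, 31]
enqueue(11) -> [29, 31, 11]
enqueue(3) -> [29, 31, 11, 3]

Final queue: [29, 31, 11, 3]


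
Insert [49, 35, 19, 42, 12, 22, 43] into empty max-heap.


Insert 49: [49]
Insert 35: [49, 35]
Insert 19: [49, 35, 19]
Insert 42: [49, 42, 19, 35]
Insert 12: [49, 42, 19, 35, 12]
Insert 22: [49, 42, 22, 35, 12, 19]
Insert 43: [49, 42, 43, 35, 12, 19, 22]

Final heap: [49, 42, 43, 35, 12, 19, 22]


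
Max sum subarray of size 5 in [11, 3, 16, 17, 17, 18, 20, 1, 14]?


[0:5]: 64
[1:6]: 71
[2:7]: 88
[3:8]: 73
[4:9]: 70

Max: 88 at [2:7]


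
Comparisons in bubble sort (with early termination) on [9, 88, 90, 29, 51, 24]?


Algorithm: bubble sort (with early termination)
Input: [9, 88, 90, 29, 51, 24]
Sorted: [9, 24, 29, 51, 88, 90]

15


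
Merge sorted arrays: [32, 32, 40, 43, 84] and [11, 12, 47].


Take 11 from B
Take 12 from B
Take 32 from A
Take 32 from A
Take 40 from A
Take 43 from A
Take 47 from B

Merged: [11, 12, 32, 32, 40, 43, 47, 84]


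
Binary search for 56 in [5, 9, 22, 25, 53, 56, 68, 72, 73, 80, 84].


Step 1: lo=0, hi=10, mid=5, val=56

Found at index 5


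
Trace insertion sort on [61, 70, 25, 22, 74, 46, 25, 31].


Initial: [61, 70, 25, 22, 74, 46, 25, 31]
Insert 70: [61, 70, 25, 22, 74, 46, 25, 31]
Insert 25: [25, 61, 70, 22, 74, 46, 25, 31]
Insert 22: [22, 25, 61, 70, 74, 46, 25, 31]
Insert 74: [22, 25, 61, 70, 74, 46, 25, 31]
Insert 46: [22, 25, 46, 61, 70, 74, 25, 31]
Insert 25: [22, 25, 25, 46, 61, 70, 74, 31]
Insert 31: [22, 25, 25, 31, 46, 61, 70, 74]

Sorted: [22, 25, 25, 31, 46, 61, 70, 74]


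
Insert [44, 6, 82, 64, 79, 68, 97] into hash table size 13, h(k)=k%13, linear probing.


Insert 44: h=5 -> slot 5
Insert 6: h=6 -> slot 6
Insert 82: h=4 -> slot 4
Insert 64: h=12 -> slot 12
Insert 79: h=1 -> slot 1
Insert 68: h=3 -> slot 3
Insert 97: h=6, 1 probes -> slot 7

Table: [None, 79, None, 68, 82, 44, 6, 97, None, None, None, None, 64]


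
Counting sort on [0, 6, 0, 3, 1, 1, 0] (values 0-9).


Input: [0, 6, 0, 3, 1, 1, 0]
Counts: [3, 2, 0, 1, 0, 0, 1, 0, 0, 0]

Sorted: [0, 0, 0, 1, 1, 3, 6]


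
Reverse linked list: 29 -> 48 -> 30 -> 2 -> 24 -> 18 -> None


Step 1: curr=29, set curr.next=prev(None) | reversed so far: 29
Step 2: curr=48, set curr.next=prev(29) | reversed so far: 48 -> 29
Step 3: curr=30, set curr.next=prev(48) | reversed so far: 30 -> 48 -> 29
Step 4: curr=2, set curr.next=prev(30) | reversed so far: 2 -> 30 -> 48 -> 29
Step 5: curr=24, set curr.next=prev(2) | reversed so far: 24 -> 2 -> 30 -> 48 -> 29
Step 6: curr=18, set curr.next=prev(24) | reversed so far: 18 -> 24 -> 2 -> 30 -> 48 -> 29

18 -> 24 -> 2 -> 30 -> 48 -> 29 -> None


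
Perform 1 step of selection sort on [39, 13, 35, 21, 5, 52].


Initial: [39, 13, 35, 21, 5, 52]
Step 1: min=5 at 4
  Swap: [5, 13, 35, 21, 39, 52]

After 1 step: [5, 13, 35, 21, 39, 52]


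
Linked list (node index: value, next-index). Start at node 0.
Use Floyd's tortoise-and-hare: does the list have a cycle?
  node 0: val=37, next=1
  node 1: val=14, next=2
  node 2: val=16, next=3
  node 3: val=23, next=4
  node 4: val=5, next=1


Floyd's tortoise (slow, +1) and hare (fast, +2):
  init: slow=0, fast=0
  step 1: slow=1, fast=2
  step 2: slow=2, fast=4
  step 3: slow=3, fast=2
  step 4: slow=4, fast=4
  slow == fast at node 4: cycle detected

Cycle: yes


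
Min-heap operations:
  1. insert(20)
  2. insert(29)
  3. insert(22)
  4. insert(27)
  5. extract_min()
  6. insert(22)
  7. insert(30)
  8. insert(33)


insert(20) -> [20]
insert(29) -> [20, 29]
insert(22) -> [20, 29, 22]
insert(27) -> [20, 27, 22, 29]
extract_min()->20, [22, 27, 29]
insert(22) -> [22, 22, 29, 27]
insert(30) -> [22, 22, 29, 27, 30]
insert(33) -> [22, 22, 29, 27, 30, 33]

Final heap: [22, 22, 29, 27, 30, 33]


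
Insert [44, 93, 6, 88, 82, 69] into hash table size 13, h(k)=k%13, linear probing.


Insert 44: h=5 -> slot 5
Insert 93: h=2 -> slot 2
Insert 6: h=6 -> slot 6
Insert 88: h=10 -> slot 10
Insert 82: h=4 -> slot 4
Insert 69: h=4, 3 probes -> slot 7

Table: [None, None, 93, None, 82, 44, 6, 69, None, None, 88, None, None]


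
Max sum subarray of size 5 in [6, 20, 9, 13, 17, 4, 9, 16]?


[0:5]: 65
[1:6]: 63
[2:7]: 52
[3:8]: 59

Max: 65 at [0:5]


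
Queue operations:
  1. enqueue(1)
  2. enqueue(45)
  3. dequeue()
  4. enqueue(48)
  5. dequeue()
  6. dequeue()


enqueue(1) -> [1]
enqueue(45) -> [1, 45]
dequeue()->1, [45]
enqueue(48) -> [45, 48]
dequeue()->45, [48]
dequeue()->48, []

Final queue: []


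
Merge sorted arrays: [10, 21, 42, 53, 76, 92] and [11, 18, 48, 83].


Take 10 from A
Take 11 from B
Take 18 from B
Take 21 from A
Take 42 from A
Take 48 from B
Take 53 from A
Take 76 from A
Take 83 from B

Merged: [10, 11, 18, 21, 42, 48, 53, 76, 83, 92]


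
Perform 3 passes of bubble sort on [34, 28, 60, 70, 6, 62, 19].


Initial: [34, 28, 60, 70, 6, 62, 19]
Pass 1: [28, 34, 60, 6, 62, 19, 70] (4 swaps)
Pass 2: [28, 34, 6, 60, 19, 62, 70] (2 swaps)
Pass 3: [28, 6, 34, 19, 60, 62, 70] (2 swaps)

After 3 passes: [28, 6, 34, 19, 60, 62, 70]


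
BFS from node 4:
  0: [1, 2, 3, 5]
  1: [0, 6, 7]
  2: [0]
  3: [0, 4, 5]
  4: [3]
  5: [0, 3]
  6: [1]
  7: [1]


Visit 4, enqueue [3]
Visit 3, enqueue [0, 5]
Visit 0, enqueue [1, 2]
Visit 5, enqueue []
Visit 1, enqueue [6, 7]
Visit 2, enqueue []
Visit 6, enqueue []
Visit 7, enqueue []

BFS order: [4, 3, 0, 5, 1, 2, 6, 7]


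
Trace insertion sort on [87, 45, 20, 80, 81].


Initial: [87, 45, 20, 80, 81]
Insert 45: [45, 87, 20, 80, 81]
Insert 20: [20, 45, 87, 80, 81]
Insert 80: [20, 45, 80, 87, 81]
Insert 81: [20, 45, 80, 81, 87]

Sorted: [20, 45, 80, 81, 87]


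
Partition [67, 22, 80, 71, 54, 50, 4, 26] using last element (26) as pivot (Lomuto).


Pivot: 26
  22 <= 26: swap -> [22, 67, 80, 71, 54, 50, 4, 26]
  4 <= 26: swap -> [22, 4, 80, 71, 54, 50, 67, 26]
Place pivot at 2: [22, 4, 26, 71, 54, 50, 67, 80]

Partitioned: [22, 4, 26, 71, 54, 50, 67, 80]


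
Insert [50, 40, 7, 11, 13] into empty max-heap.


Insert 50: [50]
Insert 40: [50, 40]
Insert 7: [50, 40, 7]
Insert 11: [50, 40, 7, 11]
Insert 13: [50, 40, 7, 11, 13]

Final heap: [50, 40, 7, 11, 13]


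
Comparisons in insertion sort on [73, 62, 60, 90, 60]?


Algorithm: insertion sort
Input: [73, 62, 60, 90, 60]
Sorted: [60, 60, 62, 73, 90]

8


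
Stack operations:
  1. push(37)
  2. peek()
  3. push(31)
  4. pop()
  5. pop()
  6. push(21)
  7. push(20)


push(37) -> [37]
peek()->37
push(31) -> [37, 31]
pop()->31, [37]
pop()->37, []
push(21) -> [21]
push(20) -> [21, 20]

Final stack: [21, 20]


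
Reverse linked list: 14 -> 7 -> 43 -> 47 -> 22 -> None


Step 1: curr=14, set curr.next=prev(None) | reversed so far: 14
Step 2: curr=7, set curr.next=prev(14) | reversed so far: 7 -> 14
Step 3: curr=43, set curr.next=prev(7) | reversed so far: 43 -> 7 -> 14
Step 4: curr=47, set curr.next=prev(43) | reversed so far: 47 -> 43 -> 7 -> 14
Step 5: curr=22, set curr.next=prev(47) | reversed so far: 22 -> 47 -> 43 -> 7 -> 14

22 -> 47 -> 43 -> 7 -> 14 -> None


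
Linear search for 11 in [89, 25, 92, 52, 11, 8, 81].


i=0: 89!=11
i=1: 25!=11
i=2: 92!=11
i=3: 52!=11
i=4: 11==11 found!

Found at 4, 5 comps


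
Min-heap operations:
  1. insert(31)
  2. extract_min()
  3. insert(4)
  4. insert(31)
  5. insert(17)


insert(31) -> [31]
extract_min()->31, []
insert(4) -> [4]
insert(31) -> [4, 31]
insert(17) -> [4, 31, 17]

Final heap: [4, 31, 17]


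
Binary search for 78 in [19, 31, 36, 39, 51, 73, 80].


Step 1: lo=0, hi=6, mid=3, val=39
Step 2: lo=4, hi=6, mid=5, val=73
Step 3: lo=6, hi=6, mid=6, val=80

Not found
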